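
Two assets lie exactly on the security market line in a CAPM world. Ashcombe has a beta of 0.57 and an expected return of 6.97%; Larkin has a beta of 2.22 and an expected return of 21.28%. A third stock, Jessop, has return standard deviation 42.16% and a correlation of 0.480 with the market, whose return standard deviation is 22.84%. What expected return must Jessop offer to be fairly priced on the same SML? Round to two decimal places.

MRP = (21.28% − 6.97%) / (2.22 − 0.57) = 8.6727%
R_f = 6.97% − 0.57 × 8.6727% = 2.0266%
β_Jessop = ρ·σ_i/σ_m = 0.480 × 42.16 / 22.84 = 0.8860
E(R_Jessop) = R_f + β × MRP = 2.0266% + 0.8860 × 8.6727% = 9.71%

9.71%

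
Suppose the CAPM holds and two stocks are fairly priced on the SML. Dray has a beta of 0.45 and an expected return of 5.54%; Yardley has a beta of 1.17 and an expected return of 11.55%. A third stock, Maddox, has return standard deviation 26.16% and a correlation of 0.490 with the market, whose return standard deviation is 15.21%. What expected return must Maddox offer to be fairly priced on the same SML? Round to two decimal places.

8.82%

MRP = (11.55% − 5.54%) / (1.17 − 0.45) = 8.3472%
R_f = 5.54% − 0.45 × 8.3472% = 1.7838%
β_Maddox = ρ·σ_i/σ_m = 0.490 × 26.16 / 15.21 = 0.8428
E(R_Maddox) = R_f + β × MRP = 1.7838% + 0.8428 × 8.3472% = 8.82%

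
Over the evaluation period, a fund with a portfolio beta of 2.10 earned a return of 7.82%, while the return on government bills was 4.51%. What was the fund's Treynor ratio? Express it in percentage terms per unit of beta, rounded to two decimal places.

1.58%

Treynor = (R_P − R_f) / β_P = (7.82% − 4.51%) / 2.1000 = 3.31% / 2.1000 = 1.58%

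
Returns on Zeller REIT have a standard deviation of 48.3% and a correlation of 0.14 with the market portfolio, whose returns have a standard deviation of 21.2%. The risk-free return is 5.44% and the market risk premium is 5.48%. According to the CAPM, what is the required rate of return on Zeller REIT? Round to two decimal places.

β = ρ × σ_i / σ_m = 0.14 × 48.3% / 21.2% = 0.3190
E(R) = 5.44% + 0.3190 × 5.48% = 7.19%

7.19%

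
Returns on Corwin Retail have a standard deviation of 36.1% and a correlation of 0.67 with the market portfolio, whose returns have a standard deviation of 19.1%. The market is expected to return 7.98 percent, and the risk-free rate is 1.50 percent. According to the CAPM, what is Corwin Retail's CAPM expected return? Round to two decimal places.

β = ρ × σ_i / σ_m = 0.67 × 36.1% / 19.1% = 1.2663
MRP = 7.98% − 1.50% = 6.48%
E(R) = 1.50% + 1.2663 × 6.48% = 9.71%

9.71%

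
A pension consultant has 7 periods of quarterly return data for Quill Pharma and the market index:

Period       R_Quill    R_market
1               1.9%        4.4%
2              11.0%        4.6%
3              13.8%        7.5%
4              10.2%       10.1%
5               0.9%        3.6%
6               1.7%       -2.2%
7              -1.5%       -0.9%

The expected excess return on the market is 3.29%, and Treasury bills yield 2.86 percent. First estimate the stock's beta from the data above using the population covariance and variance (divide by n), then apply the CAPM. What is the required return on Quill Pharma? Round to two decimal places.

6.35%

Mean R_i = (1.9 + 11.0 + 13.8 + 10.2 + 0.9 + 1.7 − 1.5) / 7 = 5.4286%
Mean R_m = (4.4 + 4.6 + 7.5 + 10.1 + 3.6 − 2.2 − 0.9) / 7 = 3.8714%
Σ(R_i − R̄_i)(R_m − R̄_m) = 119.2157  ⇒  Cov = 119.2157 / 7 = 17.0308
Σ(R_m − R̄_m)² = 112.4743  ⇒  Var(R_m) = 112.4743 / 7 = 16.0678
β = Cov / Var(R_m) = 17.0308 / 16.0678 = 1.0599
E(R) = R_f + β × MRP = 2.86% + 1.0599 × 3.29% = 6.35%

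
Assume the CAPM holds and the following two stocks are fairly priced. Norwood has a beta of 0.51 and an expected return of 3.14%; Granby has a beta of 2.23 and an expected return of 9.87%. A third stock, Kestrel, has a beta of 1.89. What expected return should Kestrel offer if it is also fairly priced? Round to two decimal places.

MRP (SML slope) = (9.87% − 3.14%) / (2.23 − 0.51) = 6.73% / 1.72 = 3.9128%
R_f (intercept) = 3.14% − 0.51 × 3.9128% = 1.1445%
E(R_Kestrel) = R_f + β × MRP = 1.1445% + 1.89 × 3.9128% = 8.54%

8.54%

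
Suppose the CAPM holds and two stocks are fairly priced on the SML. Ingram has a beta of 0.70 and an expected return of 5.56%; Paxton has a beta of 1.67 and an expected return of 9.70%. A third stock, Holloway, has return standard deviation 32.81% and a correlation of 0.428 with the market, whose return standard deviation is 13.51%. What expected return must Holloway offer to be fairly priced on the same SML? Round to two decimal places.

MRP = (9.70% − 5.56%) / (1.67 − 0.70) = 4.2680%
R_f = 5.56% − 0.70 × 4.2680% = 2.5724%
β_Holloway = ρ·σ_i/σ_m = 0.428 × 32.81 / 13.51 = 1.0394
E(R_Holloway) = R_f + β × MRP = 2.5724% + 1.0394 × 4.2680% = 7.01%

7.01%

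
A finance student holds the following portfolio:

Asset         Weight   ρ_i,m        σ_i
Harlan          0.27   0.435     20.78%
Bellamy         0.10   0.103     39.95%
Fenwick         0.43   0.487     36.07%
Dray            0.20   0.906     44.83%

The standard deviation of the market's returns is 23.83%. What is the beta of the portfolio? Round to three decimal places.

β_Harlan = 0.435 × 20.78% / 23.83% = 0.3793
β_Bellamy = 0.103 × 39.95% / 23.83% = 0.1727
β_Fenwick = 0.487 × 36.07% / 23.83% = 0.7371
β_Dray = 0.906 × 44.83% / 23.83% = 1.7044
β_P = Σ w_i β_i = 0.27×0.3793 + 0.10×0.1727 + 0.43×0.7371 + 0.20×1.7044 = 0.7775

0.778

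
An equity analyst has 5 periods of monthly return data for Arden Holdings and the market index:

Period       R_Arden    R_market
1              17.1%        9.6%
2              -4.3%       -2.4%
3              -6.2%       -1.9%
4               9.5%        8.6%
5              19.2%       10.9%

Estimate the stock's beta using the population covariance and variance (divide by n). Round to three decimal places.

1.764

Mean R_i = (17.1 − 4.3 − 6.2 + 9.5 + 19.2) / 5 = 7.0600%
Mean R_m = (9.6 − 2.4 − 1.9 + 8.6 + 10.9) / 5 = 4.9600%
Σ(R_i − R̄_i)(R_m − R̄_m) = 302.1520  ⇒  Cov = 302.1520 / 5 = 60.4304
Σ(R_m − R̄_m)² = 171.2920  ⇒  Var(R_m) = 171.2920 / 5 = 34.2584
β = Cov / Var(R_m) = 60.4304 / 34.2584 = 1.7640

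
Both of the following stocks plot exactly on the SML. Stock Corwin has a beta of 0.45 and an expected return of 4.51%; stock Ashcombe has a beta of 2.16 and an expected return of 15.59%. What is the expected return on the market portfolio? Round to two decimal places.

8.07%

Both satisfy E(R) = R_f + β·MRP, so the slope of the SML is
MRP = (15.59% − 4.51%) / (2.16 − 0.45) = 11.08% / 1.71 = 6.4795%
R_f = E(R_Corwin) − β_Corwin·MRP = 4.51% − 0.45 × 6.4795% = 1.5942%
E(R_m) = R_f + MRP = 1.5942% + 6.4795% = 8.07%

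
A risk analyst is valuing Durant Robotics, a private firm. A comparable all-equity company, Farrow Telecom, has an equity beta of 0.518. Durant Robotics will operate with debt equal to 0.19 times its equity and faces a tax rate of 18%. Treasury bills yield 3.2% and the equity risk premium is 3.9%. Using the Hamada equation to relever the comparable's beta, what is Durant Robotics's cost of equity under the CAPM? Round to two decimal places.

β_L = β_U × [1 + (1 − t)(D/E)] = 0.518 × [1 + (1 − 0.18) × 0.19]
    = 0.518 × [1 + 0.82 × 0.19] = 0.518 × 1.1558 = 0.5987
E(R) = R_f + β_L × MRP = 3.2% + 0.5987 × 3.9% = 5.53%

5.53%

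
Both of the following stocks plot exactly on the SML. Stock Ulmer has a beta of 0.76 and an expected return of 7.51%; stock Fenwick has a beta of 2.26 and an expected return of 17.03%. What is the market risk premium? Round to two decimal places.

Both satisfy E(R) = R_f + β·MRP, so the slope of the SML is
MRP = (17.03% − 7.51%) / (2.26 − 0.76) = 9.52% / 1.50 = 6.3467%

6.35%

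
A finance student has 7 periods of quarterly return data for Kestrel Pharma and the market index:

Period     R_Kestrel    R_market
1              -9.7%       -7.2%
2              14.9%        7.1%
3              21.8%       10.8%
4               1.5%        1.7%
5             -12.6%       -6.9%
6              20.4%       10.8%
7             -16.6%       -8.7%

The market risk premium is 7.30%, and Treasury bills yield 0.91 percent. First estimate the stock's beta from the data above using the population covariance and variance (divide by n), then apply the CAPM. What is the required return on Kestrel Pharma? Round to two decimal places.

14.50%

Mean R_i = (-9.7 + 14.9 + 21.8 + 1.5 − 12.6 + 20.4 − 16.6) / 7 = 2.8143%
Mean R_m = (-7.2 + 7.1 + 10.8 + 1.7 − 6.9 + 10.8 − 8.7) / 7 = 1.0857%
Σ(R_i − R̄_i)(R_m − R̄_m) = 843.9114  ⇒  Cov = 843.9114 / 7 = 120.5588
Σ(R_m − R̄_m)² = 453.4686  ⇒  Var(R_m) = 453.4686 / 7 = 64.7812
β = Cov / Var(R_m) = 120.5588 / 64.7812 = 1.8610
E(R) = R_f + β × MRP = 0.91% + 1.8610 × 7.30% = 14.50%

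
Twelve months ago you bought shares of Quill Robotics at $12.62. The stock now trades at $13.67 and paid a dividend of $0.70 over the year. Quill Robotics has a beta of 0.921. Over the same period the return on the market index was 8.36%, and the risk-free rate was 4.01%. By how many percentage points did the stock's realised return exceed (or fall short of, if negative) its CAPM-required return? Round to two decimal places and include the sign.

Realised HPR = (P1 + D1 − P0) / P0 = (13.67 + 0.70 − 12.62) / 12.62 = 1.75 / 12.62 = 13.8669%
MRP = 8.36% − 4.01% = 4.35%
CAPM required = R_f + β·MRP = 4.01% + 0.921 × 4.35% = 8.01635%
α = realised − required = 13.8669% − 8.01635% = +5.85%

+5.85%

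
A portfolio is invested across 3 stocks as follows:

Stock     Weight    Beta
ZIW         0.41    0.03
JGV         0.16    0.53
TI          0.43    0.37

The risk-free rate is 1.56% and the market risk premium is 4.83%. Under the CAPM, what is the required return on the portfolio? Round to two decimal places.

β_P = Σ w_i β_i = 0.41×0.03 + 0.16×0.53 + 0.43×0.37 = 0.2562
E(R_P) = R_f + β_P × MRP = 1.56% + 0.2562 × 4.83% = 2.80%

2.80%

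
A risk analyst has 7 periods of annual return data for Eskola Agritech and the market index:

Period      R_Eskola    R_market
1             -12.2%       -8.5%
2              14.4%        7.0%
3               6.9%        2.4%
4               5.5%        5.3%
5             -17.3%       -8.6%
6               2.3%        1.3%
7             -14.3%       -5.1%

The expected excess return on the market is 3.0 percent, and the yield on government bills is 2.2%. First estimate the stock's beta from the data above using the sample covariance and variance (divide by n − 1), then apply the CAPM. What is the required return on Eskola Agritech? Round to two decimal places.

Mean R_i = (-12.2 + 14.4 + 6.9 + 5.5 − 17.3 + 2.3 − 14.3) / 7 = -2.1000%
Mean R_m = (-8.5 + 7.0 + 2.4 + 5.3 − 8.6 + 1.3 − 5.1) / 7 = -0.8857%
Σ(R_i − R̄_i)(R_m − R̄_m) = 461.8900  ⇒  Cov = 461.8900 / 6 = 76.9817
Σ(R_m − R̄_m)² = 251.2686  ⇒  Var(R_m) = 251.2686 / 6 = 41.8781
β = Cov / Var(R_m) = 76.9817 / 41.8781 = 1.8382
E(R) = R_f + β × MRP = 2.2% + 1.8382 × 3.0% = 7.71%

7.71%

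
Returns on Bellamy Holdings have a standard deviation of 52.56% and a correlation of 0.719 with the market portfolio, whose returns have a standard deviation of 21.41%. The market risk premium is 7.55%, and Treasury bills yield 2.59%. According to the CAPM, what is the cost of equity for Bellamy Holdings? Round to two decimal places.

β = ρ × σ_i / σ_m = 0.719 × 52.56% / 21.41% = 1.7651
E(R) = 2.59% + 1.7651 × 7.55% = 15.92%

15.92%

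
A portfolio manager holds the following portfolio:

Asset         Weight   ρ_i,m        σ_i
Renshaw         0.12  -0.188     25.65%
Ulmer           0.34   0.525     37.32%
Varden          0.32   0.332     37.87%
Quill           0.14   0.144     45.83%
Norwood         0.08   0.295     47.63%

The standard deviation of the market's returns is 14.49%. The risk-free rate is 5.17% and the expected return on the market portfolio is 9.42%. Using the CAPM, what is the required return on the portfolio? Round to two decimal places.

8.73%

β_Renshaw = -0.188 × 25.65% / 14.49% = -0.3328
β_Ulmer = 0.525 × 37.32% / 14.49% = 1.3522
β_Varden = 0.332 × 37.87% / 14.49% = 0.8677
β_Quill = 0.144 × 45.83% / 14.49% = 0.4555
β_Norwood = 0.295 × 47.63% / 14.49% = 0.9697
β_P = Σ w_i β_i = 0.12×-0.3328 + 0.34×1.3522 + 0.32×0.8677 + 0.14×0.4555 + 0.08×0.9697 = 0.8388
MRP = 9.42% − 5.17% = 4.25%
E(R_P) = R_f + β_P × MRP = 5.17% + 0.8388 × 4.25% = 8.73%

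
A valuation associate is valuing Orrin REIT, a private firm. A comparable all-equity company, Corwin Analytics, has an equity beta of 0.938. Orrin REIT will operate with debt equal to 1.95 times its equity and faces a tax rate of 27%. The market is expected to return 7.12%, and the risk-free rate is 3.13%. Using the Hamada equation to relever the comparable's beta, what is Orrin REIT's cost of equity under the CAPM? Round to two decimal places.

12.20%

β_L = β_U × [1 + (1 − t)(D/E)] = 0.938 × [1 + (1 − 0.27) × 1.95]
    = 0.938 × [1 + 0.73 × 1.95] = 0.938 × 2.4235 = 2.2732
MRP = 7.12% − 3.13% = 3.99%
E(R) = R_f + β_L × MRP = 3.13% + 2.2732 × 3.99% = 12.20%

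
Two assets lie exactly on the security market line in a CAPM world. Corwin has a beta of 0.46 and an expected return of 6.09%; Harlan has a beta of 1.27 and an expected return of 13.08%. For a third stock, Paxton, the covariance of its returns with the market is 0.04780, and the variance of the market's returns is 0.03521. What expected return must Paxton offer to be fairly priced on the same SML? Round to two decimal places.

MRP = (13.08% − 6.09%) / (1.27 − 0.46) = 8.6296%
R_f = 6.09% − 0.46 × 8.6296% = 2.1204%
β_Paxton = Cov / Var(R_m) = 0.04780 / 0.03521 = 1.3576
E(R_Paxton) = R_f + β × MRP = 2.1204% + 1.3576 × 8.6296% = 13.84%

13.84%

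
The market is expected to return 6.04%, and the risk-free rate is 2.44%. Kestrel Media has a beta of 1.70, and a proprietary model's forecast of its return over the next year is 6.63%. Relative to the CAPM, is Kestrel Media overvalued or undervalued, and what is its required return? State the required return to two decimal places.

Overvalued; required return 8.56%

MRP = 6.04% − 2.44% = 3.60%
Required return = R_f + β·MRP = 2.44% + 1.70 × 3.60% = 8.56%
Forecast 6.63% < required 8.56% → the stock plots below the SML → overvalued.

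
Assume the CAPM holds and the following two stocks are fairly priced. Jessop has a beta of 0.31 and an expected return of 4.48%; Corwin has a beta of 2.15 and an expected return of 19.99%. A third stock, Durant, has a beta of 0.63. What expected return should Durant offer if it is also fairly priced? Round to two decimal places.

7.18%

MRP (SML slope) = (19.99% − 4.48%) / (2.15 − 0.31) = 15.51% / 1.84 = 8.4293%
R_f (intercept) = 4.48% − 0.31 × 8.4293% = 1.8669%
E(R_Durant) = R_f + β × MRP = 1.8669% + 0.63 × 8.4293% = 7.18%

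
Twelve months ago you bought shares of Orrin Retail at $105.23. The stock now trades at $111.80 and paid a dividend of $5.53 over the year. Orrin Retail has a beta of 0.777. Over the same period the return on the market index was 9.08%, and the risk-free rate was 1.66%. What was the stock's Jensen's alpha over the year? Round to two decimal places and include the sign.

Realised HPR = (P1 + D1 − P0) / P0 = (111.80 + 5.53 − 105.23) / 105.23 = 12.10 / 105.23 = 11.4986%
MRP = 9.08% − 1.66% = 7.42%
CAPM required = R_f + β·MRP = 1.66% + 0.777 × 7.42% = 7.42534%
α = realised − required = 11.4986% − 7.42534% = +4.07%

+4.07%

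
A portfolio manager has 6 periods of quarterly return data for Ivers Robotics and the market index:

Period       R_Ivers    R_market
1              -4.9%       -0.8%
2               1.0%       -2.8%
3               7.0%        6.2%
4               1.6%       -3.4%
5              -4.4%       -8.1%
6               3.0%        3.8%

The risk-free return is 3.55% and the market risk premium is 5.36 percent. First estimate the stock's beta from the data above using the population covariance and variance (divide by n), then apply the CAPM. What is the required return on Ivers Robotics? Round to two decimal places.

Mean R_i = (-4.9 + 1.0 + 7.0 + 1.6 − 4.4 + 3.0) / 6 = 0.5500%
Mean R_m = (-0.8 − 2.8 + 6.2 − 3.4 − 8.1 + 3.8) / 6 = -0.8500%
Σ(R_i − R̄_i)(R_m − R̄_m) = 88.9250  ⇒  Cov = 88.9250 / 6 = 14.8208
Σ(R_m − R̄_m)² = 134.1950  ⇒  Var(R_m) = 134.1950 / 6 = 22.3658
β = Cov / Var(R_m) = 14.8208 / 22.3658 = 0.6627
E(R) = R_f + β × MRP = 3.55% + 0.6627 × 5.36% = 7.10%

7.10%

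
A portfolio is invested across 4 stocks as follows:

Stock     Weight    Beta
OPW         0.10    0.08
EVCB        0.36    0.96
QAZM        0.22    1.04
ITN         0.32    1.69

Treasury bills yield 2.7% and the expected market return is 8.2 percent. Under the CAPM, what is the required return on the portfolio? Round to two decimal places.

8.88%

β_P = Σ w_i β_i = 0.10×0.08 + 0.36×0.96 + 0.22×1.04 + 0.32×1.69 = 1.1232
MRP = 8.2% − 2.7% = 5.50%
E(R_P) = R_f + β_P × MRP = 2.7% + 1.1232 × 5.5% = 8.88%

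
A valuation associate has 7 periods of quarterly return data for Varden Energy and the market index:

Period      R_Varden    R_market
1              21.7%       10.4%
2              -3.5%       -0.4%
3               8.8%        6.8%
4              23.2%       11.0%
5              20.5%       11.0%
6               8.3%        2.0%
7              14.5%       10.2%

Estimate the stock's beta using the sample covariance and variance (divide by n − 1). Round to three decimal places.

Mean R_i = (21.7 − 3.5 + 8.8 + 23.2 + 20.5 + 8.3 + 14.5) / 7 = 13.3571%
Mean R_m = (10.4 − 0.4 + 6.8 + 11.0 + 11.0 + 2.0 + 10.2) / 7 = 7.2857%
Σ(R_i − R̄_i)(R_m − R̄_m) = 250.9057  ⇒  Cov = 250.9057 / 6 = 41.8176
Σ(R_m − R̄_m)² = 133.0286  ⇒  Var(R_m) = 133.0286 / 6 = 22.1714
β = Cov / Var(R_m) = 41.8176 / 22.1714 = 1.8861

1.886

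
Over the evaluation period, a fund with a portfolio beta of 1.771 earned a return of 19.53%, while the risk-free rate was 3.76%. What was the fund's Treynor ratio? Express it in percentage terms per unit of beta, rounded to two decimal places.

8.90%

Treynor = (R_P − R_f) / β_P = (19.53% − 3.76%) / 1.7710 = 15.77% / 1.7710 = 8.90%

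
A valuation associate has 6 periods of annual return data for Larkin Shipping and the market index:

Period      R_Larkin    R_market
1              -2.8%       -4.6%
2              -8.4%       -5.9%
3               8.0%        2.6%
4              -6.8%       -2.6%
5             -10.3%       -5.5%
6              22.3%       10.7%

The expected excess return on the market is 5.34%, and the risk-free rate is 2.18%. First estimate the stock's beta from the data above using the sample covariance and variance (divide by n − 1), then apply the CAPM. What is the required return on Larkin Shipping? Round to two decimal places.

12.32%

Mean R_i = (-2.8 − 8.4 + 8.0 − 6.8 − 10.3 + 22.3) / 6 = 0.3333%
Mean R_m = (-4.6 − 5.9 + 2.6 − 2.6 − 5.5 + 10.7) / 6 = -0.8833%
Σ(R_i − R̄_i)(R_m − R̄_m) = 397.9467  ⇒  Cov = 397.9467 / 5 = 79.5893
Σ(R_m − R̄_m)² = 209.5483  ⇒  Var(R_m) = 209.5483 / 5 = 41.9097
β = Cov / Var(R_m) = 79.5893 / 41.9097 = 1.8991
E(R) = R_f + β × MRP = 2.18% + 1.8991 × 5.34% = 12.32%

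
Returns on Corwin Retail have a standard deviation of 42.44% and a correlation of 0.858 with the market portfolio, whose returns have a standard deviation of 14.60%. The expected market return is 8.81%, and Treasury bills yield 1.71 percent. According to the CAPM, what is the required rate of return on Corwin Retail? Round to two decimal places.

19.42%

β = ρ × σ_i / σ_m = 0.858 × 42.44% / 14.60% = 2.4941
MRP = 8.81% − 1.71% = 7.10%
E(R) = 1.71% + 2.4941 × 7.10% = 19.42%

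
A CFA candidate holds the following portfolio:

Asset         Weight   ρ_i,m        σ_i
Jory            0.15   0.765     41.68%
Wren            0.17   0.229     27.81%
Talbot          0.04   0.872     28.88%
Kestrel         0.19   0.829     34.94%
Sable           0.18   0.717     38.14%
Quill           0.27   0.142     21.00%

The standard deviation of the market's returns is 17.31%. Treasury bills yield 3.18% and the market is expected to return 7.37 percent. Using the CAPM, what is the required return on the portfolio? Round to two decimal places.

β_Jory = 0.765 × 41.68% / 17.31% = 1.8420
β_Wren = 0.229 × 27.81% / 17.31% = 0.3679
β_Talbot = 0.872 × 28.88% / 17.31% = 1.4548
β_Kestrel = 0.829 × 34.94% / 17.31% = 1.6733
β_Sable = 0.717 × 38.14% / 17.31% = 1.5798
β_Quill = 0.142 × 21.00% / 17.31% = 0.1723
β_P = Σ w_i β_i = 0.15×1.8420 + 0.17×0.3679 + 0.04×1.4548 + 0.19×1.6733 + 0.18×1.5798 + 0.27×0.1723 = 1.0458
MRP = 7.37% − 3.18% = 4.19%
E(R_P) = R_f + β_P × MRP = 3.18% + 1.0458 × 4.19% = 7.56%

7.56%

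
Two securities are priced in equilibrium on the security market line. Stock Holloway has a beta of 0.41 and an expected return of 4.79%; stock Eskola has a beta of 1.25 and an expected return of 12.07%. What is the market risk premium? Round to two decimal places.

8.67%

Both satisfy E(R) = R_f + β·MRP, so the slope of the SML is
MRP = (12.07% − 4.79%) / (1.25 − 0.41) = 7.28% / 0.84 = 8.6667%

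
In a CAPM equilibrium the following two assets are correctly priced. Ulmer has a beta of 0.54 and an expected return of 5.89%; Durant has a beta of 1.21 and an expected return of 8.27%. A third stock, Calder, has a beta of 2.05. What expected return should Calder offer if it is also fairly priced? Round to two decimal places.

MRP (SML slope) = (8.27% − 5.89%) / (1.21 − 0.54) = 2.38% / 0.67 = 3.5522%
R_f (intercept) = 5.89% − 0.54 × 3.5522% = 3.9718%
E(R_Calder) = R_f + β × MRP = 3.9718% + 2.05 × 3.5522% = 11.25%

11.25%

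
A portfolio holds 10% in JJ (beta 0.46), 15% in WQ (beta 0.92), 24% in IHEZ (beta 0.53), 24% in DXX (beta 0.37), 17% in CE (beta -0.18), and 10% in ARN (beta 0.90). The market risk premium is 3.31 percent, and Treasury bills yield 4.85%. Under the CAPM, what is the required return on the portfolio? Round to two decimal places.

β_P = Σ w_i β_i = 0.10×0.46 + 0.15×0.92 + 0.24×0.53 + 0.24×0.37 + 0.17×-0.18 + 0.10×0.90 = 0.4594
E(R_P) = R_f + β_P × MRP = 4.85% + 0.4594 × 3.31% = 6.37%

6.37%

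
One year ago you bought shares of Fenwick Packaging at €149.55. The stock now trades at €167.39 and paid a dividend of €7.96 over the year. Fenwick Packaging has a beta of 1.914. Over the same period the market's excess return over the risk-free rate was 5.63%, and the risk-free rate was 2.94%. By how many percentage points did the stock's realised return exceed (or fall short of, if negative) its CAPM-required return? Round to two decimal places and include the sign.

Realised HPR = (P1 + D1 − P0) / P0 = (167.39 + 7.96 − 149.55) / 149.55 = 25.80 / 149.55 = 17.2518%
CAPM required = R_f + β·MRP = 2.94% + 1.914 × 5.63% = 13.71582%
α = realised − required = 17.2518% − 13.71582% = +3.54%

+3.54%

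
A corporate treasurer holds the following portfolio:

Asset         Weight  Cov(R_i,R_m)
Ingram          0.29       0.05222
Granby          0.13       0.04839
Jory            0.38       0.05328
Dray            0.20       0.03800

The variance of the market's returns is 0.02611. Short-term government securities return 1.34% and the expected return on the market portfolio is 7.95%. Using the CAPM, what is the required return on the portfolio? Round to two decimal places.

β_Ingram = 0.05222 / 0.02611 = 2.0000
β_Granby = 0.04839 / 0.02611 = 1.8533
β_Jory = 0.05328 / 0.02611 = 2.0406
β_Dray = 0.03800 / 0.02611 = 1.4554
β_P = Σ w_i β_i = 0.29×2.0000 + 0.13×1.8533 + 0.38×2.0406 + 0.20×1.4554 = 1.8874
MRP = 7.95% − 1.34% = 6.61%
E(R_P) = R_f + β_P × MRP = 1.34% + 1.8874 × 6.61% = 13.82%

13.82%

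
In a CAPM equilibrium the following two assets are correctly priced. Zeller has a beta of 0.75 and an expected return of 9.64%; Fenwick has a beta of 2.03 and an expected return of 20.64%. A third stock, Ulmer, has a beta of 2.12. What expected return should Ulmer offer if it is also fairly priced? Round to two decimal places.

21.41%

MRP (SML slope) = (20.64% − 9.64%) / (2.03 − 0.75) = 11.00% / 1.28 = 8.5938%
R_f (intercept) = 9.64% − 0.75 × 8.5938% = 3.1947%
E(R_Ulmer) = R_f + β × MRP = 3.1947% + 2.12 × 8.5938% = 21.41%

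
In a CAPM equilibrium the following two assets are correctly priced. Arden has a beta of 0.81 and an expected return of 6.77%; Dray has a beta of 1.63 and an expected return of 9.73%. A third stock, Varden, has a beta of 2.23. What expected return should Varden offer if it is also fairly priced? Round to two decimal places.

MRP (SML slope) = (9.73% − 6.77%) / (1.63 − 0.81) = 2.96% / 0.82 = 3.6098%
R_f (intercept) = 6.77% − 0.81 × 3.6098% = 3.8461%
E(R_Varden) = R_f + β × MRP = 3.8461% + 2.23 × 3.6098% = 11.90%

11.90%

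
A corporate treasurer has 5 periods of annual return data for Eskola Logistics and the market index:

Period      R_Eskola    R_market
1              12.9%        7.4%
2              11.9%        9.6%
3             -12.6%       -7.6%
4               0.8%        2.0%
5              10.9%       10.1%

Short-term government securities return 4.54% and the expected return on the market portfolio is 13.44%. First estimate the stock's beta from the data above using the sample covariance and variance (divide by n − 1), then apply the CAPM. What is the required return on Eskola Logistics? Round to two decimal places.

Mean R_i = (12.9 + 11.9 − 12.6 + 0.8 + 10.9) / 5 = 4.7800%
Mean R_m = (7.4 + 9.6 − 7.6 + 2.0 + 10.1) / 5 = 4.3000%
Σ(R_i − R̄_i)(R_m − R̄_m) = 314.3800  ⇒  Cov = 314.3800 / 4 = 78.5950
Σ(R_m − R̄_m)² = 218.2400  ⇒  Var(R_m) = 218.2400 / 4 = 54.5600
β = Cov / Var(R_m) = 78.5950 / 54.5600 = 1.4405
MRP = 13.44% − 4.54% = 8.90%
E(R) = R_f + β × MRP = 4.54% + 1.4405 × 8.90% = 17.36%

17.36%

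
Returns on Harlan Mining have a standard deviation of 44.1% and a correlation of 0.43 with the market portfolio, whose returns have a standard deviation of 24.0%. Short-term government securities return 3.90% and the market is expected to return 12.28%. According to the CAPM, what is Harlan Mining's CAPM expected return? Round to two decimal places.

10.52%

β = ρ × σ_i / σ_m = 0.43 × 44.1% / 24.0% = 0.7901
MRP = 12.28% − 3.90% = 8.38%
E(R) = 3.90% + 0.7901 × 8.38% = 10.52%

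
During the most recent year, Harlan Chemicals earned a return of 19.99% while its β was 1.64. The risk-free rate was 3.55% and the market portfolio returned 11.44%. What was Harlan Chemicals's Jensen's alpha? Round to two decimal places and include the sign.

Market excess return = 11.44% − 3.55% = 7.89%
CAPM benchmark = R_f + β(R_m − R_f) = 3.55% + 1.64 × 7.89% = 16.4896%
α = actual − benchmark = 19.99% − 16.4896% = +3.50%

+3.50%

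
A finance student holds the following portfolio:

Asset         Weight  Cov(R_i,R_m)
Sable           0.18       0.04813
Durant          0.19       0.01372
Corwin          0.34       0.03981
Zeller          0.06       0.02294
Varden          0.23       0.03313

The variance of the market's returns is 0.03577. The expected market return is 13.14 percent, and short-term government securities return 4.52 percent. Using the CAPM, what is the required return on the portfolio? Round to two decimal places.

12.67%

β_Sable = 0.04813 / 0.03577 = 1.3455
β_Durant = 0.01372 / 0.03577 = 0.3836
β_Corwin = 0.03981 / 0.03577 = 1.1129
β_Zeller = 0.02294 / 0.03577 = 0.6413
β_Varden = 0.03313 / 0.03577 = 0.9262
β_P = Σ w_i β_i = 0.18×1.3455 + 0.19×0.3836 + 0.34×1.1129 + 0.06×0.6413 + 0.23×0.9262 = 0.9450
MRP = 13.14% − 4.52% = 8.62%
E(R_P) = R_f + β_P × MRP = 4.52% + 0.9450 × 8.62% = 12.67%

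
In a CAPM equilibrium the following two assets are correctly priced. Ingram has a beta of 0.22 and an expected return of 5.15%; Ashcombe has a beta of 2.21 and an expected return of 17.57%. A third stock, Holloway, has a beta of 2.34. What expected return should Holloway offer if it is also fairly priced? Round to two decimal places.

18.38%

MRP (SML slope) = (17.57% − 5.15%) / (2.21 − 0.22) = 12.42% / 1.99 = 6.2412%
R_f (intercept) = 5.15% − 0.22 × 6.2412% = 3.7769%
E(R_Holloway) = R_f + β × MRP = 3.7769% + 2.34 × 6.2412% = 18.38%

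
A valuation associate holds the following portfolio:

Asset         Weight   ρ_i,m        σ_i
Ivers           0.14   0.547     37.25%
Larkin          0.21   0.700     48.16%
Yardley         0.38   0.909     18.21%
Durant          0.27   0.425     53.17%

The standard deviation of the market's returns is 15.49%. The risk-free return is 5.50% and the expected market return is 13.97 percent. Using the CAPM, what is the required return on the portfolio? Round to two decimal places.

17.71%

β_Ivers = 0.547 × 37.25% / 15.49% = 1.3154
β_Larkin = 0.700 × 48.16% / 15.49% = 2.1764
β_Yardley = 0.909 × 18.21% / 15.49% = 1.0686
β_Durant = 0.425 × 53.17% / 15.49% = 1.4588
β_P = Σ w_i β_i = 0.14×1.3154 + 0.21×2.1764 + 0.38×1.0686 + 0.27×1.4588 = 1.4411
MRP = 13.97% − 5.50% = 8.47%
E(R_P) = R_f + β_P × MRP = 5.50% + 1.4411 × 8.47% = 17.71%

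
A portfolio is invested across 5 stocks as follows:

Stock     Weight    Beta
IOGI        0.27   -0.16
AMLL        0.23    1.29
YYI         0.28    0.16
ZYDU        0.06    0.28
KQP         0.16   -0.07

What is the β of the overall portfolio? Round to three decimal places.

0.304

β_P = Σ w_i β_i = 0.27×-0.16 + 0.23×1.29 + 0.28×0.16 + 0.06×0.28 + 0.16×-0.07 = 0.3039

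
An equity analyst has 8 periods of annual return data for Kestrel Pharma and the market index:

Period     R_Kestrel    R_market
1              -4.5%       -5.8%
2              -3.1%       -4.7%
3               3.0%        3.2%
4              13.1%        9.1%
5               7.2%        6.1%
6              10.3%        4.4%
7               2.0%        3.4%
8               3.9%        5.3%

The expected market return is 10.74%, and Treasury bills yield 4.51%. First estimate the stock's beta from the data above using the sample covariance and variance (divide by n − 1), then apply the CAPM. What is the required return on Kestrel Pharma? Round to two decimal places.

Mean R_i = (-4.5 − 3.1 + 3.0 + 13.1 + 7.2 + 10.3 + 2.0 + 3.9) / 8 = 3.9875%
Mean R_m = (-5.8 − 4.7 + 3.2 + 9.1 + 6.1 + 4.4 + 3.4 + 5.3) / 8 = 2.6250%
Σ(R_i − R̄_i)(R_m − R̄_m) = 202.4525  ⇒  Cov = 202.4525 / 7 = 28.9218
Σ(R_m − R̄_m)² = 189.8750  ⇒  Var(R_m) = 189.8750 / 7 = 27.1250
β = Cov / Var(R_m) = 28.9218 / 27.1250 = 1.0662
MRP = 10.74% − 4.51% = 6.23%
E(R) = R_f + β × MRP = 4.51% + 1.0662 × 6.23% = 11.15%

11.15%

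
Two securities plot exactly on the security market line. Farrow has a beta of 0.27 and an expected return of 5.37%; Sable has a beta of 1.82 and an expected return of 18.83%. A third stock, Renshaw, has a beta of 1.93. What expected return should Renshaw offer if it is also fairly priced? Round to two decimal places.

MRP (SML slope) = (18.83% − 5.37%) / (1.82 − 0.27) = 13.46% / 1.55 = 8.6839%
R_f (intercept) = 5.37% − 0.27 × 8.6839% = 3.0253%
E(R_Renshaw) = R_f + β × MRP = 3.0253% + 1.93 × 8.6839% = 19.79%

19.79%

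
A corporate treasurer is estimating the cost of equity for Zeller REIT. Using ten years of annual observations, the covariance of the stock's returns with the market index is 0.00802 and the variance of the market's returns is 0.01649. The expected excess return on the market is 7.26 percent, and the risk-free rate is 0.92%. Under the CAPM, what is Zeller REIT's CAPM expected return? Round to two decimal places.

β = Cov(R_i, R_m) / Var(R_m) = 0.00802 / 0.01649 = 0.4864
E(R) = R_f + β × MRP = 0.92% + 0.4864 × 7.26% = 4.45%

4.45%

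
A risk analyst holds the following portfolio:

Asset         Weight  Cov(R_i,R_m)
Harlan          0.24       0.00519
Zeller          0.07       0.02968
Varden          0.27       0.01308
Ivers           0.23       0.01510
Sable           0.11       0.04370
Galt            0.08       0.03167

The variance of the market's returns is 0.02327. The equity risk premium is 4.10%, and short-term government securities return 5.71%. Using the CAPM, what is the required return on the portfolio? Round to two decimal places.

8.82%

β_Harlan = 0.00519 / 0.02327 = 0.2230
β_Zeller = 0.02968 / 0.02327 = 1.2755
β_Varden = 0.01308 / 0.02327 = 0.5621
β_Ivers = 0.01510 / 0.02327 = 0.6489
β_Sable = 0.04370 / 0.02327 = 1.8780
β_Galt = 0.03167 / 0.02327 = 1.3610
β_P = Σ w_i β_i = 0.24×0.2230 + 0.07×1.2755 + 0.27×0.5621 + 0.23×0.6489 + 0.11×1.8780 + 0.08×1.3610 = 0.7593
E(R_P) = R_f + β_P × MRP = 5.71% + 0.7593 × 4.10% = 8.82%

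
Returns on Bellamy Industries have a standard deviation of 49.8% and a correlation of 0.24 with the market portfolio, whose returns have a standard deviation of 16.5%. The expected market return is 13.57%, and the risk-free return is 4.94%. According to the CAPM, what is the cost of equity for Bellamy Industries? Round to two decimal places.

11.19%

β = ρ × σ_i / σ_m = 0.24 × 49.8% / 16.5% = 0.7244
MRP = 13.57% − 4.94% = 8.63%
E(R) = 4.94% + 0.7244 × 8.63% = 11.19%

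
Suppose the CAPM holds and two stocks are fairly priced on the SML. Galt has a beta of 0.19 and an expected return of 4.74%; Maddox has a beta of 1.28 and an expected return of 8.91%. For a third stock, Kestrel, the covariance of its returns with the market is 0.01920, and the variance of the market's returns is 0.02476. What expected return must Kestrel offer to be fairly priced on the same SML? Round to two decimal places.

MRP = (8.91% − 4.74%) / (1.28 − 0.19) = 3.8257%
R_f = 4.74% − 0.19 × 3.8257% = 4.0131%
β_Kestrel = Cov / Var(R_m) = 0.01920 / 0.02476 = 0.7754
E(R_Kestrel) = R_f + β × MRP = 4.0131% + 0.7754 × 3.8257% = 6.98%

6.98%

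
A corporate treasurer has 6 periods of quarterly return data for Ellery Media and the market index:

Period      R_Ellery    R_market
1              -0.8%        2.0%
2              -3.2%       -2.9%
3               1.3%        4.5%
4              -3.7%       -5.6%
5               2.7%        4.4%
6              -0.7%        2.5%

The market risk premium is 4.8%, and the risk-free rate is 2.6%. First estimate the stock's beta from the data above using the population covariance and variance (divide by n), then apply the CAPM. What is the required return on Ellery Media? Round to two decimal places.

Mean R_i = (-0.8 − 3.2 + 1.3 − 3.7 + 2.7 − 0.7) / 6 = -0.7333%
Mean R_m = (2.0 − 2.9 + 4.5 − 5.6 + 4.4 + 2.5) / 6 = 0.8167%
Σ(R_i − R̄_i)(R_m − R̄_m) = 47.9733  ⇒  Cov = 47.9733 / 6 = 7.9956
Σ(R_m − R̄_m)² = 85.6283  ⇒  Var(R_m) = 85.6283 / 6 = 14.2714
β = Cov / Var(R_m) = 7.9956 / 14.2714 = 0.5603
E(R) = R_f + β × MRP = 2.6% + 0.5603 × 4.8% = 5.29%

5.29%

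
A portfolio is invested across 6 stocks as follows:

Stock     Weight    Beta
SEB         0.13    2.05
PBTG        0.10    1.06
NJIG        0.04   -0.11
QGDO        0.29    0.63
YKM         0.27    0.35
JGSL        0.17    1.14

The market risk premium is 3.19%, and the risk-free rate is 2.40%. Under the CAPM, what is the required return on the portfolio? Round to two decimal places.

5.08%

β_P = Σ w_i β_i = 0.13×2.05 + 0.10×1.06 + 0.04×-0.11 + 0.29×0.63 + 0.27×0.35 + 0.17×1.14 = 0.8391
E(R_P) = R_f + β_P × MRP = 2.40% + 0.8391 × 3.19% = 5.08%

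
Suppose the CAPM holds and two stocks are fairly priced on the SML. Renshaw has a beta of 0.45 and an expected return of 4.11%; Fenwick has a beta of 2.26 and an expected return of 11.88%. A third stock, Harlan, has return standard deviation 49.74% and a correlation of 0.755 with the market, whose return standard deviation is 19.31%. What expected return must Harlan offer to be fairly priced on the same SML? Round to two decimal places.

MRP = (11.88% − 4.11%) / (2.26 − 0.45) = 4.2928%
R_f = 4.11% − 0.45 × 4.2928% = 2.1782%
β_Harlan = ρ·σ_i/σ_m = 0.755 × 49.74 / 19.31 = 1.9448
E(R_Harlan) = R_f + β × MRP = 2.1782% + 1.9448 × 4.2928% = 10.53%

10.53%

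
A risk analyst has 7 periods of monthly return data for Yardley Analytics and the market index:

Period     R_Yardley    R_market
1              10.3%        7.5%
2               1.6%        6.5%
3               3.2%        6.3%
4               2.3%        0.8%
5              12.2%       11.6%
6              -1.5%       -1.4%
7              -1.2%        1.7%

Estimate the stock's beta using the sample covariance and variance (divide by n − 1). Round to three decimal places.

Mean R_i = (10.3 + 1.6 + 3.2 + 2.3 + 12.2 − 1.5 − 1.2) / 7 = 3.8429%
Mean R_m = (7.5 + 6.5 + 6.3 + 0.8 + 11.6 − 1.4 + 1.7) / 7 = 4.7143%
Σ(R_i − R̄_i)(R_m − R̄_m) = 124.4157  ⇒  Cov = 124.4157 / 6 = 20.7360
Σ(R_m − R̄_m)² = 122.6686  ⇒  Var(R_m) = 122.6686 / 6 = 20.4448
β = Cov / Var(R_m) = 20.7360 / 20.4448 = 1.0142

1.014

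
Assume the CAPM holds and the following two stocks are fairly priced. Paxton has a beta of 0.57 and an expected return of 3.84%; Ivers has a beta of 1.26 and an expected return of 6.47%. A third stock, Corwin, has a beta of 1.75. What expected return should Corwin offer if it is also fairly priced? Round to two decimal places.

8.34%

MRP (SML slope) = (6.47% − 3.84%) / (1.26 − 0.57) = 2.63% / 0.69 = 3.8116%
R_f (intercept) = 3.84% − 0.57 × 3.8116% = 1.6674%
E(R_Corwin) = R_f + β × MRP = 1.6674% + 1.75 × 3.8116% = 8.34%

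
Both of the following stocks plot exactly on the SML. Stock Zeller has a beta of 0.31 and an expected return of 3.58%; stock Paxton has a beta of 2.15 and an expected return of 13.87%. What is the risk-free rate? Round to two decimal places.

1.85%

Both satisfy E(R) = R_f + β·MRP, so the slope of the SML is
MRP = (13.87% − 3.58%) / (2.15 − 0.31) = 10.29% / 1.84 = 5.5924%
R_f = E(R_Zeller) − β_Zeller·MRP = 3.58% − 0.31 × 5.5924% = 1.8464%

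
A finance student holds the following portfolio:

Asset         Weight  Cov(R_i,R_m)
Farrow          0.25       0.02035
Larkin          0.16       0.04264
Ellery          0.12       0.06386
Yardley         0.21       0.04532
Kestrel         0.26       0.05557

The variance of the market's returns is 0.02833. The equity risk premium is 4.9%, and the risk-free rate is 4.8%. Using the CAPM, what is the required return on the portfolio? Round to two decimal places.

β_Farrow = 0.02035 / 0.02833 = 0.7183
β_Larkin = 0.04264 / 0.02833 = 1.5051
β_Ellery = 0.06386 / 0.02833 = 2.2541
β_Yardley = 0.04532 / 0.02833 = 1.5997
β_Kestrel = 0.05557 / 0.02833 = 1.9615
β_P = Σ w_i β_i = 0.25×0.7183 + 0.16×1.5051 + 0.12×2.2541 + 0.21×1.5997 + 0.26×1.9615 = 1.5368
E(R_P) = R_f + β_P × MRP = 4.8% + 1.5368 × 4.9% = 12.33%

12.33%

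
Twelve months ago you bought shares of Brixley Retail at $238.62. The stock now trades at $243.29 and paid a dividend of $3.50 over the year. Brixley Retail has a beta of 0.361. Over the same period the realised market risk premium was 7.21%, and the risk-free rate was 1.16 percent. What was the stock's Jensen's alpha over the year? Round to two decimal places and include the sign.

-0.34%

Realised HPR = (P1 + D1 − P0) / P0 = (243.29 + 3.50 − 238.62) / 238.62 = 8.17 / 238.62 = 3.4239%
CAPM required = R_f + β·MRP = 1.16% + 0.361 × 7.21% = 3.76281%
α = realised − required = 3.4239% − 3.76281% = -0.34%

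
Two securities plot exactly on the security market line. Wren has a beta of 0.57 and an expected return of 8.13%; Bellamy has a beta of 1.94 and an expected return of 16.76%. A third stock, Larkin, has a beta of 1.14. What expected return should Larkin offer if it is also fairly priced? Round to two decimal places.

MRP (SML slope) = (16.76% − 8.13%) / (1.94 − 0.57) = 8.63% / 1.37 = 6.2993%
R_f (intercept) = 8.13% − 0.57 × 6.2993% = 4.5394%
E(R_Larkin) = R_f + β × MRP = 4.5394% + 1.14 × 6.2993% = 11.72%

11.72%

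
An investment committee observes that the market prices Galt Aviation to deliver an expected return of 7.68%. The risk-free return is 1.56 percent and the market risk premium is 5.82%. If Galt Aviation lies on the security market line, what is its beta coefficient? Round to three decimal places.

β = (E(R) − R_f) / MRP = (7.68% − 1.56%) / 5.82% = 6.12% / 5.82% = 1.052

1.052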